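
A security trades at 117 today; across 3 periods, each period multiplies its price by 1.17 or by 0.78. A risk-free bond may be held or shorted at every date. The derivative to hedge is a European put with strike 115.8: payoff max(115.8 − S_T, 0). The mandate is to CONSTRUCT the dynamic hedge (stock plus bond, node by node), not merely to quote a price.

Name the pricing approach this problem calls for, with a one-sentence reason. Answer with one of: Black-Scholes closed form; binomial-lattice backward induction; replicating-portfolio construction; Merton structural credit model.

Key observation: a price alone would not answer the question — the per-node share/bond construction on the spot-117, 1.17/0.78 tree is required, and only the replicating-portfolio method yields it.

framework: replicating-portfolio construction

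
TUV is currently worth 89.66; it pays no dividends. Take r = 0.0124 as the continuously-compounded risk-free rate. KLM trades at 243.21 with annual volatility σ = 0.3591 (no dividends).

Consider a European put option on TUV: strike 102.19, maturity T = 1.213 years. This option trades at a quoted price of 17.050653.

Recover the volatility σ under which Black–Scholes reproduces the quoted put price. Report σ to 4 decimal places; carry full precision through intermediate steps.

sigma = 0.2560

At σ = 0.2560 the Black–Scholes value reproduces the quote:
σ√T = 0.256·√1.213 = 0.281949
d₁ = (ln(S/K) + (r+σ²/2)T) / (σ√T) = (ln(89.66/102.19) + (0.0124+0.256²/2)·1.213) / 0.281949 = (-0.130809 + 0.054789) / 0.281949 = -0.269624
d₂ = d₁ − σ√T = -0.269624 − 0.281949 = -0.551573
e^{−rT} = 0.985071
N(−d₁) = 0.606275,  N(−d₂) = 0.709380
V = K·e^{−rT}·N(−d₂) − S·N(−d₁) = 71.409305 − 54.358652 = 17.050653 (the quoted price), and the Black–Scholes price is strictly increasing in σ, so σ is unique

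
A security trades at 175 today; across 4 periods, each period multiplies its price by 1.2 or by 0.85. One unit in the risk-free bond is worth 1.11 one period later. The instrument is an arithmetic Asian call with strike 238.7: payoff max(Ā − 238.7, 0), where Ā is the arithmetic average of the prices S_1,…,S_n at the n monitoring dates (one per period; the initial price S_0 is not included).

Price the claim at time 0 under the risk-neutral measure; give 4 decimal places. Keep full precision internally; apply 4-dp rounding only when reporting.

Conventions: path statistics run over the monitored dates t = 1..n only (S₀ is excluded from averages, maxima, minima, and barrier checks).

Under the martingale measure an up-move has probability p* = 0.7429; value the claim as the probability-weighted average of per-path payoffs, discounted 4 periods at R = 1.11.
Enumerate all 2^4 = 16 price paths (U = up ×1.2, D = down ×0.85); each path with k up-moves has probability p*^k·(1−p*)^(4−k).
DDDD: Ā=118.5026, payoff=0.0000, prob=0.004372
UDDD: Ā=167.2978, payoff=0.0000, prob=0.012631
DUDD: Ā=151.9853, payoff=0.0000, prob=0.012631
UUDD: Ā=214.5675, payoff=0.0000, prob=0.036489
DDUD: Ā=138.9697, payoff=0.0000, prob=0.012631
UDUD: Ā=196.1925, payoff=0.0000, prob=0.036489
DUUD: Ā=180.8800, payoff=0.0000, prob=0.036489
UUUD: Ā=255.3600, payoff=16.6600, prob=0.105412
DDDU: Ā=127.9064, payoff=0.0000, prob=0.012631
UDDU: Ā=180.5737, payoff=0.0000, prob=0.036489
DUDU: Ā=165.2612, payoff=0.0000, prob=0.036489
UUDU: Ā=233.3100, payoff=0.0000, prob=0.105412
DDUU: Ā=152.2456, payoff=0.0000, prob=0.036489
UDUU: Ā=214.9350, payoff=0.0000, prob=0.105412
DUUU: Ā=199.6225, payoff=0.0000, prob=0.105412
UUUU: Ā=281.8200, payoff=43.1200, prob=0.304524
Price = Σ prob·payoff / R^4 = 14.887231 / 1.518070 = 9.8067

price = 9.8067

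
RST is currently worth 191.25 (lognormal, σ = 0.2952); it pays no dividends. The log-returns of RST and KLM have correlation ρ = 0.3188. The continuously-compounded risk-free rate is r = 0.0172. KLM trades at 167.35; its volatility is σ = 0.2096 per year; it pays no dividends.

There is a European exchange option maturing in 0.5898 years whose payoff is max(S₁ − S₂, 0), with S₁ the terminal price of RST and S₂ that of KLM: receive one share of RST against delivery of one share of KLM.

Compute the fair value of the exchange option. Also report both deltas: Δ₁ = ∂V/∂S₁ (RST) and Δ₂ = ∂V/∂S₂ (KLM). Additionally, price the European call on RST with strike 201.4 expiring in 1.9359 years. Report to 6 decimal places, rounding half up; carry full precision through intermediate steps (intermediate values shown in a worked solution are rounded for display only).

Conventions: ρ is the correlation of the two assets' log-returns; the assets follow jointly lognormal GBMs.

exchange price = 31.186896
Δ1 = 0.755056
Δ2 = -0.676531
price(RST call K=201.4) = 29.662096

σ_eff = √(σ₁² + σ₂² − 2ρσ₁σ₂) = √(0.2952² + 0.2096² − 2·0.3188·0.2952·0.2096) = 0.302695
d₁ = (ln(S₁/S₂) + (q₂ − q₁ + σ_eff²/2)T) / (σ_eff√T) = (ln(191.25/167.35) + (0.0 − 0.0 + 0.045812)·0.5898) / 0.232465 = 0.690487
d₂ = d₁ − σ_eff√T = 0.690487 − 0.232465 = 0.458021
N(d₁) = 0.755056,  N(d₂) = 0.676531
V = S₁·e^{−q₁T}·N(d₁) − S₂·e^{−q₂T}·N(d₂) = 144.404432 − 113.217536 = 31.186896
Δ₁ = e^{−q₁T}·N(d₁) = 0.755056;  Δ₂ = −e^{−q₂T}·N(d₂) = -0.676531
[vanilla: RST call K=201.4]
σ√T = 0.2952·√1.9359 = 0.410731
d₁ = (ln(S/K) + (r+σ²/2)T) / (σ√T) = (ln(191.25/201.4) + (0.0172+0.2952²/2)·1.9359) / 0.410731 = (-0.051712 + 0.117648) / 0.410731 = 0.160533
d₂ = d₁ − σ√T = 0.160533 − 0.410731 = -0.250198
e^{−rT} = 0.967251
N(d₁) = 0.563770,  N(d₂) = 0.401217
price = S·N(d₁) − K·e^{−rT}·N(d₂) = 107.820922 − 78.158826 = 29.662096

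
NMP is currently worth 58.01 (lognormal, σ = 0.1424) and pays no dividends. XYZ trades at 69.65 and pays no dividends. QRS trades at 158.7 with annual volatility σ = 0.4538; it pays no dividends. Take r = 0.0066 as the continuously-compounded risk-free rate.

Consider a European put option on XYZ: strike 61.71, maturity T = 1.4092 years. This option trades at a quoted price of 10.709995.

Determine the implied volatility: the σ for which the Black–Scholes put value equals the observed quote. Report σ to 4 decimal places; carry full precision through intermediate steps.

sigma = 0.4775

At σ = 0.4775 the Black–Scholes value reproduces the quote:
σ√T = 0.4775·√1.4092 = 0.566839
d₁ = (ln(S/K) + (r+σ²/2)T) / (σ√T) = (ln(69.65/61.71) + (0.0066+0.4775²/2)·1.4092) / 0.566839 = (0.121037 + 0.169954) / 0.566839 = 0.513357
d₂ = d₁ − σ√T = 0.513357 − 0.566839 = -0.053482
e^{−rT} = 0.990742
N(−d₁) = 0.303851,  N(−d₂) = 0.521326
V = K·e^{−rT}·N(−d₂) − S·N(−d₁) = 31.873209 − 21.163214 = 10.709995 (the observed quote) — the price is monotone increasing in volatility, hence this σ is the only solution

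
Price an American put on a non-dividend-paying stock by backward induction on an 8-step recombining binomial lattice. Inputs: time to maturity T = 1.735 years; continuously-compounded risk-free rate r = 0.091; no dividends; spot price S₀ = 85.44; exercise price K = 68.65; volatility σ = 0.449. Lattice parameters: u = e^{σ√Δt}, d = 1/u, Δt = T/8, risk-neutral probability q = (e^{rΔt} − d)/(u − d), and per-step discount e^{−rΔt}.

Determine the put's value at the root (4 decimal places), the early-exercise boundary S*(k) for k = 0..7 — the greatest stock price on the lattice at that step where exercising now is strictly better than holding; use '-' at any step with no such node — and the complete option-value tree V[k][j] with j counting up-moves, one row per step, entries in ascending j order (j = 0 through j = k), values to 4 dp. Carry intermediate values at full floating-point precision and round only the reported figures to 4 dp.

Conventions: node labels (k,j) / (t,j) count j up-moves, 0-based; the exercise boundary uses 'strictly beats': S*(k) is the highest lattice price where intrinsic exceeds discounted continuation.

Δt=0.21688, u=1.23257, d=0.81132, q=0.49523, disc=e^(-rΔt)=0.98046
k=8 terminal: V=max(K-S,0) → 52.6110 44.2832 31.6314 12.4106 0.0000 0.0000 0.0000 0.0000 0.0000
k=7: j=0 S=19.7692 intr=48.8808 cont=47.5392 V=48.8808[EX]; j=1 S=30.0337 intr=38.6163 cont=37.2747 V=38.6163[EX]; j=2 S=45.6279 intr=23.0221 cont=21.6806 V=23.0221[EX]; j=3 S=69.3188 intr=0.0000 cont=6.1421 V=6.1421[hold]; j=4 S=105.3105 intr=0.0000 cont=0.0000 V=0.0000[hold]; j=5 S=159.9898 intr=0.0000 cont=0.0000 V=0.0000[hold]; j=6 S=243.0597 intr=0.0000 cont=0.0000 V=0.0000[hold]; j=7 S=369.2613 intr=0.0000 cont=0.0000 V=0.0000[hold]  S*(7)=45.6279
k=6: j=0 S=24.3668 intr=44.2832 cont=42.9416 V=44.2832[EX]; j=1 S=37.0186 intr=31.6314 cont=30.2898 V=31.6314[EX]; j=2 S=56.2394 intr=12.4106 cont=14.3761 V=14.3761[hold]; j=3 S=85.4400 intr=0.0000 cont=3.0397 V=3.0397[hold]; j=4 S=129.8022 intr=0.0000 cont=0.0000 V=0.0000[hold]; j=5 S=197.1981 intr=0.0000 cont=0.0000 V=0.0000[hold]; j=6 S=299.5873 intr=0.0000 cont=0.0000 V=0.0000[hold]  S*(6)=37.0186
k=5: j=0 S=30.0337 intr=38.6163 cont=37.2747 V=38.6163[EX]; j=1 S=45.6279 intr=23.0221 cont=22.6349 V=23.0221[EX]; j=2 S=69.3188 intr=0.0000 cont=8.5908 V=8.5908[hold]; j=3 S=105.3105 intr=0.0000 cont=1.5044 V=1.5044[hold]; j=4 S=159.9898 intr=0.0000 cont=0.0000 V=0.0000[hold]; j=5 S=243.0597 intr=0.0000 cont=0.0000 V=0.0000[hold]  S*(5)=45.6279
k=4: j=0 S=37.0186 intr=31.6314 cont=30.2898 V=31.6314[EX]; j=1 S=56.2394 intr=12.4106 cont=15.5650 V=15.5650[hold]; j=2 S=85.4400 intr=0.0000 cont=4.9821 V=4.9821[hold]; j=3 S=129.8022 intr=0.0000 cont=0.7445 V=0.7445[hold]; j=4 S=197.1981 intr=0.0000 cont=0.0000 V=0.0000[hold]  S*(4)=37.0186
k=3: j=0 S=45.6279 intr=23.0221 cont=23.2122 V=23.2122[hold]; j=1 S=69.3188 intr=0.0000 cont=10.1223 V=10.1223[hold]; j=2 S=105.3105 intr=0.0000 cont=2.8272 V=2.8272[hold]; j=3 S=159.9898 intr=0.0000 cont=0.3685 V=0.3685[hold]  S*(3)=-
k=2: j=0 S=56.2394 intr=12.4106 cont=16.4027 V=16.4027[hold]; j=1 S=85.4400 intr=0.0000 cont=6.3823 V=6.3823[hold]; j=2 S=129.8022 intr=0.0000 cont=1.5781 V=1.5781[hold]  S*(2)=-
k=1: j=0 S=69.3188 intr=0.0000 cont=11.2167 V=11.2167[hold]; j=1 S=105.3105 intr=0.0000 cont=3.9249 V=3.9249[hold]  S*(1)=-
k=0: j=0 S=85.4400 intr=0.0000 cont=7.4570 V=7.4570[hold]  S*(0)=-

price = 7.4570
boundary = - - - - 37.0186 45.6279 37.0186 45.6279
tree:
7.4570
11.2167 3.9249
16.4027 6.3823 1.5781
23.2122 10.1223 2.8272 0.3685
31.6314 15.5650 4.9821 0.7445 0.0000
38.6163 23.0221 8.5908 1.5044 0.0000 0.0000
44.2832 31.6314 14.3761 3.0397 0.0000 0.0000 0.0000
48.8808 38.6163 23.0221 6.1421 0.0000 0.0000 0.0000 0.0000
52.6110 44.2832 31.6314 12.4106 0.0000 0.0000 0.0000 0.0000 0.0000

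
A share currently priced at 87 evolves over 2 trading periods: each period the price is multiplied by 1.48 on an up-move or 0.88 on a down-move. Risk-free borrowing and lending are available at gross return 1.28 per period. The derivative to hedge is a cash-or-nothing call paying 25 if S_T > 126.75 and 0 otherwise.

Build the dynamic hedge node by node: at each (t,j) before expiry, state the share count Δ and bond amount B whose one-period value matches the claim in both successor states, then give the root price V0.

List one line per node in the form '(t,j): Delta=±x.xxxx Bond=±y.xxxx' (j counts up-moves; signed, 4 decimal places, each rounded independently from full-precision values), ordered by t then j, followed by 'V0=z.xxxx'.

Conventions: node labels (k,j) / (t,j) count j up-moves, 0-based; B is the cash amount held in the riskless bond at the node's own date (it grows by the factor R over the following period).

Arbitrage-free pricing uses the up-move probability p* = (R−d)/(u−d) = 0.6667, discounting each step at R = 1.28.
Payoffs at expiry: V(2,0)=0.0000, V(2,1)=0.0000, V(2,2)=25.0000
Node (1,0) S=76.5600: V=(p*·0.0000+(1−p*)·0.0000)/1.28=0.0000; Δ=(0.0000−0.0000)/(113.3088−67.3728)=0.0000; B=V−Δ·S=0.0000
Node (1,1) S=128.7600: V=(p*·25.0000+(1−p*)·0.0000)/1.28=13.0208; Δ=(25.0000−0.0000)/(190.5648−113.3088)=0.3236; B=V−Δ·S=-28.6458
Node (0,0) S=87.0000: V=(p*·13.0208+(1−p*)·0.0000)/1.28=6.7817; Δ=(13.0208−0.0000)/(128.7600−76.5600)=0.2494; B=V−Δ·S=-14.9197
Sanity check at the root: Δ(0,0)·S0 + B(0,0) reproduces V0 = 6.7817.

(0,0): Delta=0.2494 Bond=-14.9197
(1,0): Delta=0.0000 Bond=0.0000
(1,1): Delta=0.3236 Bond=-28.6458
V0=6.7817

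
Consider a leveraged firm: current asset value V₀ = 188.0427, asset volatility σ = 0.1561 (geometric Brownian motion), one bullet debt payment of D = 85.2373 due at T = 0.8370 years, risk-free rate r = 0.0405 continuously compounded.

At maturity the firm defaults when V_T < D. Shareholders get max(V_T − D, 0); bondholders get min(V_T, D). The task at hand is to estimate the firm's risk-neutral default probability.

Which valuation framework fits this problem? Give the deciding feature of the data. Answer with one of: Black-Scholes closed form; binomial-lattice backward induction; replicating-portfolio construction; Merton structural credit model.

Key observation: the asked-for credit quantity lives on the firm's capital structure — asset value, asset volatility, debt face 85.2373 — which is the structural model's domain.

framework: Merton structural credit model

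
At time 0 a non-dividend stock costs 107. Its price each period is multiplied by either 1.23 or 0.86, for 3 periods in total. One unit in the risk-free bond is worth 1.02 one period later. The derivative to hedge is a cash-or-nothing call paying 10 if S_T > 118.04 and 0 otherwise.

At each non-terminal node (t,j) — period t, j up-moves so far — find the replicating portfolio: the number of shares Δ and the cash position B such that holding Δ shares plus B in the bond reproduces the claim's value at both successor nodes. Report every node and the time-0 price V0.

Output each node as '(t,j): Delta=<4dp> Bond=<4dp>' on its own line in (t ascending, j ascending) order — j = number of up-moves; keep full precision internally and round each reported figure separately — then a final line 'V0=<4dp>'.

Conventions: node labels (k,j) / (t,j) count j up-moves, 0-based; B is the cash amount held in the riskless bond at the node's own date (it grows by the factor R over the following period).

Risk-neutral probability p* = (R−d)/(u−d) = (1.02−0.86)/(1.23−0.86) = 0.4324.
Terminal payoffs: V(3,0)=0.0000, V(3,1)=0.0000, V(3,2)=10.0000, V(3,3)=10.0000
  t=2,j=0: stock 79.1372 → up 97.3388 (V=0.0000), down 68.0580 (V=0.0000). Price 0.0000; hedge Δ=0.0000, bond B=0.0000.
  t=2,j=1: stock 113.1846 → up 139.2171 (V=10.0000), down 97.3388 (V=0.0000). Price 4.2395; hedge Δ=0.2388, bond B=-22.7875.
  t=2,j=2: stock 161.8803 → up 199.1128 (V=10.0000), down 139.2171 (V=10.0000). Price 9.8039; hedge Δ=0.0000, bond B=9.8039.
  t=1,j=0: stock 92.0200 → up 113.1846 (V=4.2395), down 79.1372 (V=0.0000). Price 1.7974; hedge Δ=0.1245, bond B=-9.6608.
  t=1,j=1: stock 131.6100 → up 161.8803 (V=9.8039), down 113.1846 (V=4.2395). Price 6.5154; hedge Δ=0.1143, bond B=-8.5234.
  t=0,j=0: stock 107.0000 → up 131.6100 (V=6.5154), down 92.0200 (V=1.7974). Price 3.7624; hedge Δ=0.1192, bond B=-8.9892.
Sanity check at the root: Δ(0,0)·S0 + B(0,0) reproduces V0 = 3.7624.

(0,0): Delta=0.1192 Bond=-8.9892
(1,0): Delta=0.1245 Bond=-9.6608
(1,1): Delta=0.1143 Bond=-8.5234
(2,0): Delta=0.0000 Bond=0.0000
(2,1): Delta=0.2388 Bond=-22.7875
(2,2): Delta=0.0000 Bond=9.8039
V0=3.7624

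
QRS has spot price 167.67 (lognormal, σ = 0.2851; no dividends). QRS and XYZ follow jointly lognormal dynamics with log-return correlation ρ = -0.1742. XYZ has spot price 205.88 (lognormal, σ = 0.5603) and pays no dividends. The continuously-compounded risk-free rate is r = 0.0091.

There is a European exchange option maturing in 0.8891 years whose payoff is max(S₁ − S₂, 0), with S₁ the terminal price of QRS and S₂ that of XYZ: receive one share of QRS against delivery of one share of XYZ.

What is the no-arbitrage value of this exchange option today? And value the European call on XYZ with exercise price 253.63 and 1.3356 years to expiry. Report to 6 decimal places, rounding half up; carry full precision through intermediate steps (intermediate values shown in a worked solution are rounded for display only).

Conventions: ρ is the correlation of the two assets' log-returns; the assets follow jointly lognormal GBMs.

σ_eff = √(σ₁² + σ₂² − 2ρσ₁σ₂) = √(0.2851² + 0.5603² − 2·-0.1742·0.2851·0.5603) = 0.671470
d₁ = (ln(S₁/S₂) + (q₂ − q₁ + σ_eff²/2)T) / (σ_eff√T) = (ln(167.67/205.88) + (0.0 − 0.0 + 0.225436)·0.8891) / 0.633143 = -0.007677
d₂ = d₁ − σ_eff√T = -0.007677 − 0.633143 = -0.640820
N(d₁) = 0.496937,  N(d₂) = 0.260820
V = S₁·e^{−q₁T}·N(d₁) − S₂·e^{−q₂T}·N(d₂) = 83.321496 − 53.697580 = 29.623916
[vanilla: XYZ call K=253.63]
σ√T = 0.5603·√1.3356 = 0.647528
d₁ = (ln(S/K) + (r+σ²/2)T) / (σ√T) = (ln(205.88/253.63) + (0.0091+0.5603²/2)·1.3356) / 0.647528 = (-0.208583 + 0.221800) / 0.647528 = 0.020412
d₂ = d₁ − σ√T = 0.020412 − 0.647528 = -0.627116
e^{−rT} = 0.987920
N(d₁) = 0.508143,  N(d₂) = 0.265292
price = S·N(d₁) − K·e^{−rT}·N(d₂) = 104.616420 − 66.473046 = 38.143373

exchange price = 29.623916
price(XYZ call K=253.63) = 38.143373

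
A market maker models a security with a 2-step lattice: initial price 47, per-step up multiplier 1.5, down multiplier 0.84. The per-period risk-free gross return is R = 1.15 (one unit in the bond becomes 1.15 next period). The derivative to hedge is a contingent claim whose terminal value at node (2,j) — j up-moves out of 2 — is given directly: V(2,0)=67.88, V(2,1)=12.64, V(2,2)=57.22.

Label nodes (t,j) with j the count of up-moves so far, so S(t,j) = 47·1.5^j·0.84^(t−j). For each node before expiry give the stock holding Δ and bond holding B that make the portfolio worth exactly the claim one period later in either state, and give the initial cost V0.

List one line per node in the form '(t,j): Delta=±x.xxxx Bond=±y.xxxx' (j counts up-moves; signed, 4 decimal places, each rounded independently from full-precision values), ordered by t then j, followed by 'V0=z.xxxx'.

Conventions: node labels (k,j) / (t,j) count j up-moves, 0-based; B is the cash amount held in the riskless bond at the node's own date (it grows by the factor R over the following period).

(0,0): Delta=-0.2342 Bond=39.7485
(1,0): Delta=-2.1200 Bond=120.1613
(1,1): Delta=0.9581 Bond=-38.3462
V0=28.7408

Risk-neutral probability p* = (R−d)/(u−d) = (1.15−0.84)/(1.5−0.84) = 0.4697.
Terminal payoffs: V(2,0)=67.8800, V(2,1)=12.6400, V(2,2)=57.2200
  t=1,j=0: stock 39.4800 → up 59.2200 (V=12.6400), down 33.1632 (V=67.8800). Price 36.4643; hedge Δ=-2.1200, bond B=120.1613.
  t=1,j=1: stock 70.5000 → up 105.7500 (V=57.2200), down 59.2200 (V=12.6400). Price 29.1992; hedge Δ=0.9581, bond B=-38.3462.
  t=0,j=0: stock 47.0000 → up 70.5000 (V=29.1992), down 39.4800 (V=36.4643). Price 28.7408; hedge Δ=-0.2342, bond B=39.7485.
Verification: the root portfolio costs Δ(0,0)·S0 + B(0,0) = 28.7408, matching V0.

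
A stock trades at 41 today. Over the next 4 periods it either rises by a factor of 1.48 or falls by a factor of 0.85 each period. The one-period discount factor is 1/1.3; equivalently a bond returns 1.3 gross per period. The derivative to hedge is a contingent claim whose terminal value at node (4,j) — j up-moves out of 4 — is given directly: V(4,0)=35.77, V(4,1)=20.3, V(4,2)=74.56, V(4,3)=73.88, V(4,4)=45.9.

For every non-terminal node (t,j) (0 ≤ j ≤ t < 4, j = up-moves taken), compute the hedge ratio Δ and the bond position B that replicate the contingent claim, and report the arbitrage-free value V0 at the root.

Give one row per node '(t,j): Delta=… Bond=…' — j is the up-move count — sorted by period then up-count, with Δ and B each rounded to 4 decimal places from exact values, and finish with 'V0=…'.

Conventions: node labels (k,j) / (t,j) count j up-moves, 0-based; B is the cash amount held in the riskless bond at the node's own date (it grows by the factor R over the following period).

(0,0): Delta=-0.0240 Bond=23.0228
(1,0): Delta=0.5535 Bond=9.8032
(1,1): Delta=-0.1567 Bond=37.9802
(2,0): Delta=1.4153 Bond=-12.7857
(2,1): Delta=0.3555 Bond=22.9562
(2,2): Delta=-0.2744 Bond=59.9416
(3,0): Delta=-0.9752 Bond=43.5709
(3,1): Delta=1.9645 Bond=-40.6984
(3,2): Delta=-0.0141 Bond=58.0596
(3,3): Delta=-0.3341 Bond=85.8698
V0=22.0378

Since d<R<u, set p* = (R−d)/(u−d) = 0.7143; price each node as the discounted p*-expectation of its children.
At maturity the claim pays: V(4,0)=35.7700, V(4,1)=20.3000, V(4,2)=74.5600, V(4,3)=73.8800, V(4,4)=45.9000
  t=3,j=0: stock 25.1791 → up 37.2651 (V=20.3000), down 21.4023 (V=35.7700). Price 19.0154; hedge Δ=-0.9752, bond B=43.5709.
  t=3,j=1: stock 43.8413 → up 64.8851 (V=74.5600), down 37.2651 (V=20.3000). Price 45.4286; hedge Δ=1.9645, bond B=-40.6984.
  t=3,j=2: stock 76.3354 → up 112.9765 (V=73.8800), down 64.8851 (V=74.5600). Price 56.9802; hedge Δ=-0.0141, bond B=58.0596.
  t=3,j=3: stock 132.9135 → up 196.7119 (V=45.9000), down 112.9765 (V=73.8800). Price 41.4571; hedge Δ=-0.3341, bond B=85.8698.
  t=2,j=0: stock 29.6225 → up 43.8413 (V=45.4286), down 25.1791 (V=19.0154). Price 29.1400; hedge Δ=1.4153, bond B=-12.7857.
  t=2,j=1: stock 51.5780 → up 76.3354 (V=56.9802), down 43.8413 (V=45.4286). Price 41.2921; hedge Δ=0.3555, bond B=22.9562.
  t=2,j=2: stock 89.8064 → up 132.9135 (V=41.4571), down 76.3354 (V=56.9802). Price 35.3018; hedge Δ=-0.2744, bond B=59.9416.
  t=1,j=0: stock 34.8500 → up 51.5780 (V=41.2921), down 29.6225 (V=29.1400). Price 29.0924; hedge Δ=0.5535, bond B=9.8032.
  t=1,j=1: stock 60.6800 → up 89.8064 (V=35.3018), down 51.5780 (V=41.2921). Price 28.4718; hedge Δ=-0.1567, bond B=37.9802.
  t=0,j=0: stock 41.0000 → up 60.6800 (V=28.4718), down 34.8500 (V=29.0924). Price 22.0378; hedge Δ=-0.0240, bond B=23.0228.
Verification: the root portfolio costs Δ(0,0)·S0 + B(0,0) = 22.0378, matching V0.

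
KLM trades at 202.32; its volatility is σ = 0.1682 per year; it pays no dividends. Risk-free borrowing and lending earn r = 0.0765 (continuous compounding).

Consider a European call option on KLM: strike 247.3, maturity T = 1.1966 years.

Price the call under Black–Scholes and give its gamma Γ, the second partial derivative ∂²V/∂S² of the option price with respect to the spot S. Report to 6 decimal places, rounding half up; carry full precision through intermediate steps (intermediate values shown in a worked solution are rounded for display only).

σ√T = 0.1682·√1.1966 = 0.183993
d₁ = (ln(S/K) + (r+σ²/2)T) / (σ√T) = (ln(202.32/247.3) + (0.0765+0.1682²/2)·1.1966) / 0.183993 = (-0.200752 + 0.108467) / 0.183993 = -0.501569
d₂ = d₁ − σ√T = -0.501569 − 0.183993 = -0.685562
e^{−rT} = 0.912525
N(d₁) = 0.307985,  N(d₂) = 0.246495
Call price V = S·N(d₁) − K·e^{−rT}·N(d₂) = 62.311595 − 55.625835 = 6.685760
φ(d₁) = (1/√(2π))·e^{−d₁²/2} = 0.351789
Γ = φ(d₁) / (S·σ·√T) = 0.009450

price = 6.685760
Γ = 0.009450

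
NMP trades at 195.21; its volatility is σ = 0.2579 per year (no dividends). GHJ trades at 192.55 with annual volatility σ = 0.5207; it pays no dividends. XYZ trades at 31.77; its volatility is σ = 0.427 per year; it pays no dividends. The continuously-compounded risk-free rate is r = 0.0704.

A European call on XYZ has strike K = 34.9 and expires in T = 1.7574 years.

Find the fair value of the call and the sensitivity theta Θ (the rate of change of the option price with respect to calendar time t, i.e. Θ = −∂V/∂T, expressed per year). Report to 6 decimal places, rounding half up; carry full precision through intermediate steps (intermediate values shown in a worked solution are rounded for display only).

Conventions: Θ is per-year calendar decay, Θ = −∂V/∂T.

price = 7.451151
Θ = -2.817112

σ√T = 0.427·√1.7574 = 0.566061
d₁ = (ln(S/K) + (r+σ²/2)T) / (σ√T) = (ln(31.77/34.9) + (0.0704+0.427²/2)·1.7574) / 0.566061 = (-0.093964 + 0.283933) / 0.566061 = 0.335598
d₂ = d₁ − σ√T = 0.335598 − 0.566061 = -0.230463
e^{−rT} = 0.883626
N(d₁) = 0.631413,  N(d₂) = 0.408866
Call price V = S·N(d₁) − K·e^{−rT}·N(d₂) = 20.059994 − 12.608843 = 7.451151
φ(d₁) = (1/√(2π))·e^{−d₁²/2} = 0.377097
Θ = −S·φ(d₁)·σ/(2√T) − r·K·e^{−rT}·N(d₂) = −1.929449 − 0.887663 = -2.817112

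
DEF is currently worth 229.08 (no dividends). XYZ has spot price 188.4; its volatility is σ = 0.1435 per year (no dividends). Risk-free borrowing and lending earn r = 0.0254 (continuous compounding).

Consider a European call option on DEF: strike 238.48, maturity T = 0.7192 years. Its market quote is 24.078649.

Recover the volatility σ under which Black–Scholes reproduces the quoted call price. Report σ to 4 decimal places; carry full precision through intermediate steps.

sigma = 0.3399

At σ = 0.3399 the Black–Scholes value reproduces the quote:
σ√T = 0.3399·√0.7192 = 0.288254
d₁ = (ln(S/K) + (r+σ²/2)T) / (σ√T) = (ln(229.08/238.48) + (0.0254+0.3399²/2)·0.7192) / 0.288254 = (-0.040214 + 0.059813) / 0.288254 = 0.067991
d₂ = d₁ − σ√T = 0.067991 − 0.288254 = -0.220263
e^{−rT} = 0.981898
N(d₁) = 0.527104,  N(d₂) = 0.412833
V = S·N(d₁) − K·e^{−rT}·N(d₂) = 120.748931 − 96.670282 = 24.078649 (the observed quote) — the price is monotone increasing in volatility, hence this σ is the only solution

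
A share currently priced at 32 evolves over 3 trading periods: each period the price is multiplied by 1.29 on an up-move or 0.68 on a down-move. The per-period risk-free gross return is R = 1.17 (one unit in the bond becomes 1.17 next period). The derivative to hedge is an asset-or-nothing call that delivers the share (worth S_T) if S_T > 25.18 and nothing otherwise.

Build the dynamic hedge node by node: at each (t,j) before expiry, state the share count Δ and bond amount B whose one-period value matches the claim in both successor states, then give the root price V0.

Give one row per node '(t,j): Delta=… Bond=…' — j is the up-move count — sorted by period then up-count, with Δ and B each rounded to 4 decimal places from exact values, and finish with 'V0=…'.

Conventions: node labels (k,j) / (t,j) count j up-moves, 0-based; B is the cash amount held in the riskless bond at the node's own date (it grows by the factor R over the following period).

No-arbitrage ⇒ martingale measure with p* = (R−d)/(u−d) = 0.8033.
Terminal payoffs: V(3,0)=0.0000, V(3,1)=0.0000, V(3,2)=36.2108, V(3,3)=68.6940
  t=2,j=0: stock 14.7968 → up 19.0879 (V=0.0000), down 10.0618 (V=0.0000). Price 0.0000; hedge Δ=0.0000, bond B=0.0000.
  t=2,j=1: stock 28.0704 → up 36.2108 (V=36.2108), down 19.0879 (V=0.0000). Price 24.8610; hedge Δ=2.1148, bond B=-34.5010.
  t=2,j=2: stock 53.2512 → up 68.6940 (V=68.6940), down 36.2108 (V=36.2108). Price 53.2512; hedge Δ=1.0000, bond B=0.0000.
  t=1,j=0: stock 21.7600 → up 28.0704 (V=24.8610), down 14.7968 (V=0.0000). Price 17.0686; hedge Δ=1.8730, bond B=-23.6871.
  t=1,j=1: stock 41.2800 → up 53.2512 (V=53.2512), down 28.0704 (V=24.8610). Price 40.7404; hedge Δ=1.1275, bond B=-5.8009.
  t=0,j=0: stock 32.0000 → up 41.2800 (V=40.7404), down 21.7600 (V=17.0686). Price 30.8407; hedge Δ=1.2127, bond B=-7.9654.
Verification: the root portfolio costs Δ(0,0)·S0 + B(0,0) = 30.8407, matching V0.

(0,0): Delta=1.2127 Bond=-7.9654
(1,0): Delta=1.8730 Bond=-23.6871
(1,1): Delta=1.1275 Bond=-5.8009
(2,0): Delta=0.0000 Bond=0.0000
(2,1): Delta=2.1148 Bond=-34.5010
(2,2): Delta=1.0000 Bond=0.0000
V0=30.8407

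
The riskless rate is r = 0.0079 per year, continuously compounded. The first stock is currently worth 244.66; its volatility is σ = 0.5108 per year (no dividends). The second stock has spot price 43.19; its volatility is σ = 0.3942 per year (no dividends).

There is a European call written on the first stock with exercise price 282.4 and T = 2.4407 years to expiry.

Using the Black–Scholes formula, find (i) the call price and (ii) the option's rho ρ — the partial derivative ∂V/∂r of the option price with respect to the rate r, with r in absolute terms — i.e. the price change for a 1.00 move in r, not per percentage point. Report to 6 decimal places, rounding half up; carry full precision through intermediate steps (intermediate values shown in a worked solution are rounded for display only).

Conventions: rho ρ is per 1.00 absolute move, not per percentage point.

price = 65.638658
ρ = 195.783237

σ√T = 0.5108·√2.4407 = 0.798010
d₁ = (ln(S/K) + (r+σ²/2)T) / (σ√T) = (ln(244.66/282.4) + (0.0079+0.5108²/2)·2.4407) / 0.798010 = (-0.143455 + 0.337691) / 0.798010 = 0.243401
d₂ = d₁ − σ√T = 0.243401 − 0.798010 = -0.554609
e^{−rT} = 0.980903
N(d₁) = 0.596153,  N(d₂) = 0.289581
Call price V = S·N(d₁) − K·e^{−rT}·N(d₂) = 145.854677 − 80.216019 = 65.638658
ρ = K·T·e^{−rT}·N(d₂) = 195.783237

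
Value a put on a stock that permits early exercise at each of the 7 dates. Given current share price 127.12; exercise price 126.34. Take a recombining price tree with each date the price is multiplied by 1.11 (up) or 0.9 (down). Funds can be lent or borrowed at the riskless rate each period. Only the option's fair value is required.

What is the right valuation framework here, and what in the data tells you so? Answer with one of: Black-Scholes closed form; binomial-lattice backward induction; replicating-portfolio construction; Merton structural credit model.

framework: binomial-lattice backward induction

Key observation: an American put (K = 126.34, S₀ = 127.12) on a 7-date tree has no closed form — the optimal stopping decision is embedded and must be resolved recursively from expiry.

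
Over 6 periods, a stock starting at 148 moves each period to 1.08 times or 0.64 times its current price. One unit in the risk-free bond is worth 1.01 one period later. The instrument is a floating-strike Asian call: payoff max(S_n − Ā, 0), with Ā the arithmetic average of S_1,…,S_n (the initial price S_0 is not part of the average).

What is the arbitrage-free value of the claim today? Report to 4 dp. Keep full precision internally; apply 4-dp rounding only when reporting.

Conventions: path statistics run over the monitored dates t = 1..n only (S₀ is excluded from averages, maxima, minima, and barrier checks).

price = 15.5379

Risk-neutral up-probability p* = (R−d)/(u−d) = (1.01−0.64)/(1.08−0.64) = 0.8409; the claim prices as the p*-weighted sum of path payoffs discounted by R^6.
Enumerate all 2^6 = 64 price paths (U = up ×1.08, D = down ×0.64); each path with k up-moves has probability p*^k·(1−p*)^(6−k).
DDDDDD: Ā=40.8384, payoff=0.0000, prob=0.000016
UDDDDD: Ā=68.9148, payoff=0.0000, prob=0.000086
DUDDDD: Ā=58.0614, payoff=0.0000, prob=0.000086
UUDDDD: Ā=97.9787, payoff=0.0000, prob=0.000453
DDUDDD: Ā=51.1153, payoff=0.0000, prob=0.000086
UDUDDD: Ā=86.2571, payoff=0.0000, prob=0.000453
DUUDDD: Ā=75.4037, payoff=0.0000, prob=0.000453
UUUDDD: Ā=127.2438, payoff=0.0000, prob=0.002394
DDDUDD: Ā=46.6698, payoff=0.0000, prob=0.000086
UDDUDD: Ā=78.7552, payoff=0.0000, prob=0.000453
DUDUDD: Ā=67.9019, payoff=0.0000, prob=0.000453
UUDUDD: Ā=114.5845, payoff=0.0000, prob=0.002394
DDUUDD: Ā=60.9558, payoff=0.0000, prob=0.000453
UDUUDD: Ā=102.8629, payoff=0.0000, prob=0.002394
DUUUDD: Ā=92.0095, payoff=0.0000, prob=0.002394
UUUUDD: Ā=155.2661, payoff=0.0000, prob=0.012656
DDDDUD: Ā=43.8246, payoff=0.0000, prob=0.000086
UDDDUD: Ā=73.9541, payoff=0.0000, prob=0.000453
DUDDUD: Ā=63.1007, payoff=0.0000, prob=0.000453
UUDDUD: Ā=106.4825, payoff=0.0000, prob=0.002394
DDUDUD: Ā=56.1546, payoff=0.0000, prob=0.000453
UDUDUD: Ā=94.7609, payoff=0.0000, prob=0.002394
DUUDUD: Ā=83.9075, payoff=0.0000, prob=0.002394
UUUDUD: Ā=141.5940, payoff=0.0000, prob=0.012656
DDDUUD: Ā=51.7091, payoff=0.0000, prob=0.000453
UDDUUD: Ā=87.2591, payoff=0.0000, prob=0.002394
DUDUUD: Ā=76.4057, payoff=0.0000, prob=0.002394
UUDUUD: Ā=128.9347, payoff=0.0000, prob=0.012656
DDUUUD: Ā=69.4596, payoff=0.0000, prob=0.002394
UDUUUD: Ā=117.2131, payoff=0.0000, prob=0.012656
DUUUUD: Ā=106.3597, payoff=0.0000, prob=0.012656
UUUUUD: Ā=179.4820, payoff=0.0000, prob=0.066895
DDDDDU: Ā=42.0037, payoff=0.0000, prob=0.000086
UDDDDU: Ā=70.8813, payoff=0.0000, prob=0.000453
DUDDDU: Ā=60.0280, payoff=0.0000, prob=0.000453
UUDDDU: Ā=101.2972, payoff=0.0000, prob=0.002394
DDUDDU: Ā=53.0819, payoff=0.0000, prob=0.000453
UDUDDU: Ā=89.5756, payoff=0.0000, prob=0.002394
DUUDDU: Ā=78.7223, payoff=0.0000, prob=0.002394
UUUDDU: Ā=132.8439, payoff=0.0000, prob=0.012656
DDDUDU: Ā=48.6363, payoff=0.0000, prob=0.000453
UDDUDU: Ā=82.0738, payoff=0.0000, prob=0.002394
DUDUDU: Ā=71.2205, payoff=0.0000, prob=0.002394
UUDUDU: Ā=120.1845, payoff=0.0000, prob=0.012656
DDUUDU: Ā=64.2743, payoff=0.0000, prob=0.002394
UDUUDU: Ā=108.4629, payoff=0.0000, prob=0.012656
DUUUDU: Ā=97.6096, payoff=0.0000, prob=0.012656
UUUUDU: Ā=164.7162, payoff=0.0000, prob=0.066895
DDDDUU: Ā=45.7912, payoff=0.0000, prob=0.000453
UDDDUU: Ā=77.2726, payoff=0.0000, prob=0.002394
DUDDUU: Ā=66.4193, payoff=0.0000, prob=0.002394
UUDDUU: Ā=112.0826, payoff=0.0000, prob=0.012656
DDUDUU: Ā=59.4732, payoff=0.0000, prob=0.002394
UDUDUU: Ā=100.3610, payoff=0.0000, prob=0.012656
DUUDUU: Ā=89.5076, payoff=0.0000, prob=0.012656
UUUDUU: Ā=151.0441, payoff=0.0000, prob=0.066895
DDDUUU: Ā=55.0276, payoff=0.0000, prob=0.002394
UDDUUU: Ā=92.8591, payoff=0.0000, prob=0.012656
DUDUUU: Ā=82.0058, payoff=0.4681, prob=0.012656
UUDUUU: Ā=138.3848, payoff=0.7900, prob=0.066895
DDUUUU: Ā=75.0597, payoff=7.4143, prob=0.012656
UDUUUU: Ā=126.6632, payoff=12.5116, prob=0.066895
DUUUUU: Ā=115.8099, payoff=23.3649, prob=0.066895
UUUUUU: Ā=195.4291, payoff=39.4283, prob=0.353585
Price = Σ prob·payoff / R^6 = 16.493791 / 1.061520 = 15.5379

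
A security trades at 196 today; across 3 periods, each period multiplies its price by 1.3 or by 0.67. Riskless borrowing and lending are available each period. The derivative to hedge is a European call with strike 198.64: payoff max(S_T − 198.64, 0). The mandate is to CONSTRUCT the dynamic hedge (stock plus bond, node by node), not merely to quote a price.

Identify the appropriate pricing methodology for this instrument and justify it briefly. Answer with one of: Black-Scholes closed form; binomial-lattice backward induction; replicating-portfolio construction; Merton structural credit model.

Key observation: the mandate to exhibit the hedge at every date and state singles out the replicating-portfolio construction on the 3-period tree with factors 1.3 and 0.67 from 196.

framework: replicating-portfolio construction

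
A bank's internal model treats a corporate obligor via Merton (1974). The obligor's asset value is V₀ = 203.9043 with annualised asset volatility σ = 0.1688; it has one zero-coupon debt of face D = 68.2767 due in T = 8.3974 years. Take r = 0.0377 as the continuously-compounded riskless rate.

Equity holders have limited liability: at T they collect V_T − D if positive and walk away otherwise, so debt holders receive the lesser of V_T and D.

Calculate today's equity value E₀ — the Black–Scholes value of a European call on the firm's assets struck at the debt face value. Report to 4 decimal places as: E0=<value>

E0=154.1830

Work the structural quantities from V₀ = 203.9043 against face 68.2767:
d₁ = [ln(V₀/D) + (r + σ²/2)T] / (σ√T)
   = [ln(203.9043/68.2767) + (0.0377 + 0.5·0.1688²)·8.3974] / (0.1688·√8.3974)
   = [1.094082 + 0.436217] / 0.489153 = 3.128467
d₂ = d₁ − σ√T = 3.128467 − 0.489153 = 2.639314
N(d₁) = 0.999121,  N(d₂) = 0.995846,  e^(−rT) = 0.728635
E₀ = V₀·N(d₁) − D·e^(−rT)·N(d₂)
   = 203.9043·0.999121 − 68.2767·0.728635·0.995846 = 154.182979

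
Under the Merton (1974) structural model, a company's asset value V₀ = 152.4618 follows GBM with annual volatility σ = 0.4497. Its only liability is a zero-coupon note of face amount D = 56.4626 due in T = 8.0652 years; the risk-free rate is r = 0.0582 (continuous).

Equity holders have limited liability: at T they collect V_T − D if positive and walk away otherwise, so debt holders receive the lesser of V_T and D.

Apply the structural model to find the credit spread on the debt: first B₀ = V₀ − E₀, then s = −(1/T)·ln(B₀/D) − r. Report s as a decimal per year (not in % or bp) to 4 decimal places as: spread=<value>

spread=0.0195

Work the structural quantities from V₀ = 152.4618 against face 56.4626:
d₁ = [ln(V₀/D) + (r + σ²/2)T] / (σ√T)
   = [ln(152.4618/56.4626) + (0.0582 + 0.5·0.4497²)·8.0652] / (0.4497·√8.0652)
   = [0.993336 + 1.284908] / 1.277116 = 1.783896
d₂ = d₁ − σ√T = 1.783896 − 1.277116 = 0.506780
N(d₁) = 0.962780,  N(d₂) = 0.693845,  e^(−rT) = 0.625381
E₀ = V₀·N(d₁) − D·e^(−rT)·N(d₂)
   = 152.4618·0.962780 − 56.4626·0.625381·0.693845 = 122.287020
B₀ = V₀ − E₀ = 152.4618 − 122.287020 = 30.174780
spread = −(1/T)·ln(B₀/D) − r = −(1/8.0652)·ln(30.174780/56.4626) − 0.0582 = 0.01948834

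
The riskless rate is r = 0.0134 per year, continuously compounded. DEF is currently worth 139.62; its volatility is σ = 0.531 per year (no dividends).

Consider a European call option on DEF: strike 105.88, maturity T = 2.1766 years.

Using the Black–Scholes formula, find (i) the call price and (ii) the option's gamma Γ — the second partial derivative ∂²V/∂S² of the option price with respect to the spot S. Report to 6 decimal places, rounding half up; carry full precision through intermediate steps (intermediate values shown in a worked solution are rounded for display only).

price = 57.946708
Γ = 0.002686

σ√T = 0.531·√2.1766 = 0.783400
d₁ = (ln(S/K) + (r+σ²/2)T) / (σ√T) = (ln(139.62/105.88) + (0.0134+0.531²/2)·2.1766) / 0.783400 = (0.276618 + 0.336025) / 0.783400 = 0.782030
d₂ = d₁ − σ√T = 0.782030 − 0.783400 = -0.001370
e^{−rT} = 0.971255
N(d₁) = 0.782902,  N(d₂) = 0.499453
Call price V = S·N(d₁) − K·e^{−rT}·N(d₂) = 109.308711 − 51.362003 = 57.946708
φ(d₁) = (1/√(2π))·e^{−d₁²/2} = 0.293839
Γ = φ(d₁) / (S·σ·√T) = 0.002686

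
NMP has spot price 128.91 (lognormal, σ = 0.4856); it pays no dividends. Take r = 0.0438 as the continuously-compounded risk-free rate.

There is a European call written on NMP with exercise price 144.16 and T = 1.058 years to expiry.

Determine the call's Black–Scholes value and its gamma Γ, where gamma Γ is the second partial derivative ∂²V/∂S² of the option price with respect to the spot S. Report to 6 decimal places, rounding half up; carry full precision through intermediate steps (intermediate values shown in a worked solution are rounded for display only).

σ√T = 0.4856·√1.058 = 0.499484
d₁ = (ln(S/K) + (r+σ²/2)T) / (σ√T) = (ln(128.91/144.16) + (0.0438+0.4856²/2)·1.058) / 0.499484 = (-0.111809 + 0.171082) / 0.499484 = 0.118669
d₂ = d₁ − σ√T = 0.118669 − 0.499484 = -0.380815
e^{−rT} = 0.954717
N(d₁) = 0.547231,  N(d₂) = 0.351670
Call price V = S·N(d₁) − K·e^{−rT}·N(d₂) = 70.543567 − 48.401076 = 22.142491
φ(d₁) = (1/√(2π))·e^{−d₁²/2} = 0.396143
Γ = φ(d₁) / (S·σ·√T) = 0.006152

price = 22.142491
Γ = 0.006152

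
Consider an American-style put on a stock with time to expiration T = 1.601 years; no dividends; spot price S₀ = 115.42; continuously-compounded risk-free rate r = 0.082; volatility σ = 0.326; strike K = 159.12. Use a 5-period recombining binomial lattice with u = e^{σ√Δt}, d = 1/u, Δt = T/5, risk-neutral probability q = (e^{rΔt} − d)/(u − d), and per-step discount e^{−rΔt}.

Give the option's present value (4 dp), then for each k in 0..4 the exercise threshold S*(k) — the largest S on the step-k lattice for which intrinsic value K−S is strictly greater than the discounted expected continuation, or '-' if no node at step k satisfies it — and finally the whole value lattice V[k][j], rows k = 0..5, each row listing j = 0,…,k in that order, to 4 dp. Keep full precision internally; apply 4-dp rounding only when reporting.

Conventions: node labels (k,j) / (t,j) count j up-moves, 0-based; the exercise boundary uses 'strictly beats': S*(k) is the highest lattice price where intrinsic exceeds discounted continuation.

price = 43.7000
boundary = 115.4200 95.9768 115.4200 95.9768 115.4200
tree:
43.7000
63.1432 27.2400
79.3111 43.7000 13.7688
92.7554 63.1432 24.9961 4.3366
103.9349 79.3111 43.7000 9.3868 0.0000
113.2311 92.7554 63.1432 20.3180 0.0000 0.0000

Δt=0.32020  u=1.20258  d=0.83154  q=0.52571  discount=0.97409
step 5 (expiry): payoffs max(K−S,0) = 113.2311 92.7554 63.1432 20.3180 0.0000 0.0000
step 4: (k=4,j=0): S=55.1851, K−S=103.9349, hold=99.8113 ⇒ V=103.9349 exercise | (k=4,j=1): S=79.8089, K−S=79.3111, hold=75.1875 ⇒ V=79.3111 exercise | (k=4,j=2): S=115.4200, K−S=43.7000, hold=39.5765 ⇒ V=43.7000 exercise | (k=4,j=3): S=166.9209, K−S=0.0000, hold=9.3868 ⇒ V=9.3868 continue | (k=4,j=4): S=241.4016, K−S=0.0000, hold=0.0000 ⇒ V=0.0000 continue  boundary S*=115.4200
step 3: (k=3,j=0): S=66.3646, K−S=92.7554, hold=88.6318 ⇒ V=92.7554 exercise | (k=3,j=1): S=95.9768, K−S=63.1432, hold=59.0196 ⇒ V=63.1432 exercise | (k=3,j=2): S=138.8020, K−S=20.3180, hold=24.9961 ⇒ V=24.9961 continue | (k=3,j=3): S=200.7360, K−S=0.0000, hold=4.3366 ⇒ V=4.3366 continue  boundary S*=95.9768
step 2: (k=2,j=0): S=79.8089, K−S=79.3111, hold=75.1875 ⇒ V=79.3111 exercise | (k=2,j=1): S=115.4200, K−S=43.7000, hold=41.9721 ⇒ V=43.7000 exercise | (k=2,j=2): S=166.9209, K−S=0.0000, hold=13.7688 ⇒ V=13.7688 continue  boundary S*=115.4200
step 1: (k=1,j=0): S=95.9768, K−S=63.1432, hold=59.0196 ⇒ V=63.1432 exercise | (k=1,j=1): S=138.8020, K−S=20.3180, hold=27.2400 ⇒ V=27.2400 continue  boundary S*=95.9768
step 0: (k=0,j=0): S=115.4200, K−S=43.7000, hold=43.1212 ⇒ V=43.7000 exercise  boundary S*=115.4200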